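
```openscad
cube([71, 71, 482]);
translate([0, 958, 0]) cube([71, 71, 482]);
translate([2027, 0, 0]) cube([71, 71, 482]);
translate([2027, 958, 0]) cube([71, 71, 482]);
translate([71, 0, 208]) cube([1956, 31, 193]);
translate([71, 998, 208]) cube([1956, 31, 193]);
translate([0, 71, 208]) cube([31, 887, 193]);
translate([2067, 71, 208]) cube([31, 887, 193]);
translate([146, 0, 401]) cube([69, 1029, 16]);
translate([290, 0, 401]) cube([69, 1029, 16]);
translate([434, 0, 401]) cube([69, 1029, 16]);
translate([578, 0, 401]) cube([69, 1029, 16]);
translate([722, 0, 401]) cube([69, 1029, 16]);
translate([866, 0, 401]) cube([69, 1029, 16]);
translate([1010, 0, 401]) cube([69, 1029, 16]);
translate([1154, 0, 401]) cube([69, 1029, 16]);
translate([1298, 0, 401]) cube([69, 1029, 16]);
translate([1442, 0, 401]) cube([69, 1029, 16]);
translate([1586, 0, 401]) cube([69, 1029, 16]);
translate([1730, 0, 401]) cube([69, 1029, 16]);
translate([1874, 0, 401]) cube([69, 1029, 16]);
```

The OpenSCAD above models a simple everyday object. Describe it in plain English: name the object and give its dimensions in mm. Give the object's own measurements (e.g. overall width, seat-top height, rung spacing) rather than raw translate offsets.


A bed frame 2098 mm long (x) by 1029 mm wide (y). Four 71×71 mm corner posts, 482 mm tall, at the corners of the footprint. Four rails of 31 mm thickness and 193 mm height run between adjacent posts with their undersides at z = 208 mm, their outer faces flush with the outside of the frame (the two x-running rails run between the posts' inner faces; the two y-running rails run between the posts' inner faces). 13 slats, each 69 mm wide (x) and 16 mm thick, lie across the top of the two x-running rails, running the full 1029 mm width of the frame in y; along x they sit between the end posts with a 75 mm gap after the −x posts and between neighbouring slats, leaving 84 mm before the +x posts.


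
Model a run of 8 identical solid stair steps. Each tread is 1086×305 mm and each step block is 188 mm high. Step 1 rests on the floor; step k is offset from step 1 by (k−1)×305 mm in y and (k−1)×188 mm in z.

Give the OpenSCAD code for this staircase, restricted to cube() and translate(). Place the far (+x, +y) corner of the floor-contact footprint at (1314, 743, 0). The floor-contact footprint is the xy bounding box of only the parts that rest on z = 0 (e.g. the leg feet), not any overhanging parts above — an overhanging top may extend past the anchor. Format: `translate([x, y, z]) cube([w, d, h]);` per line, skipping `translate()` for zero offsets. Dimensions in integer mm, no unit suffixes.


translate([228, 438, 0]) cube([1086, 305, 188]);
translate([228, 743, 188]) cube([1086, 305, 188]);
translate([228, 1048, 376]) cube([1086, 305, 188]);
translate([228, 1353, 564]) cube([1086, 305, 188]);
translate([228, 1658, 752]) cube([1086, 305, 188]);
translate([228, 1963, 940]) cube([1086, 305, 188]);
translate([228, 2268, 1128]) cube([1086, 305, 188]);
translate([228, 2573, 1316]) cube([1086, 305, 188]);


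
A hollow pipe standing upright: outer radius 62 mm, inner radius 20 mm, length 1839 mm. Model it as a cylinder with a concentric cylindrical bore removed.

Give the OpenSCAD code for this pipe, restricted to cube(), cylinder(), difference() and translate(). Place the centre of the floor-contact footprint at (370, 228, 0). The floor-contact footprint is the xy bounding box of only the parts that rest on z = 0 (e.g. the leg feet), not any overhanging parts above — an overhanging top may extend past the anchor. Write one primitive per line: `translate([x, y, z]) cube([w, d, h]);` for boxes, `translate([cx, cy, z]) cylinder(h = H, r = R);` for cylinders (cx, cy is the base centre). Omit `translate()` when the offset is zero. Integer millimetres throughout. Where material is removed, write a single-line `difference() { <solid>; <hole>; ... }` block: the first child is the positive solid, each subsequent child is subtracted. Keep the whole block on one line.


difference() { translate([370, 228, 0]) cylinder(h = 1839, r = 62); translate([370, 228, 0]) cylinder(h = 1839, r = 20); }


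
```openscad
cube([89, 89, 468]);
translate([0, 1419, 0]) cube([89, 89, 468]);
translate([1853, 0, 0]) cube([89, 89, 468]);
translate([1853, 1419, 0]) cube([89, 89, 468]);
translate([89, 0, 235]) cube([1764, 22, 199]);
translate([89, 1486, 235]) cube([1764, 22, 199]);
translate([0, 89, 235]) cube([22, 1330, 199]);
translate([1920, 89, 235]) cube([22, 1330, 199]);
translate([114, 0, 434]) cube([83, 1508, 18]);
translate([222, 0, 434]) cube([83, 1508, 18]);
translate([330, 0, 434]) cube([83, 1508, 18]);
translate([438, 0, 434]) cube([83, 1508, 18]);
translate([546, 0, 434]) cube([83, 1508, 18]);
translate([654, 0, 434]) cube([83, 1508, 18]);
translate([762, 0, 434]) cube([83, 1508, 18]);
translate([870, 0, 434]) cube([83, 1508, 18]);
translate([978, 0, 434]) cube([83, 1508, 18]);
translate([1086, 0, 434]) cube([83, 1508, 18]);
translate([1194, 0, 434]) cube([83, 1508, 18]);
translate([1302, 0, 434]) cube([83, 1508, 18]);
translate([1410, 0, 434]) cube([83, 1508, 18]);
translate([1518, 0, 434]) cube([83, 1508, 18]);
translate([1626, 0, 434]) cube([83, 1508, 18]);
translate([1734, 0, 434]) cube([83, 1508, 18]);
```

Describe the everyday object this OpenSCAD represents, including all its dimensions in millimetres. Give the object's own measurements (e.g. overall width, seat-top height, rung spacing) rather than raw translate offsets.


A bed frame 1942 mm long (x) by 1508 mm wide (y). Four 89×89 mm corner posts, 468 mm tall, at the corners of the footprint. Four rails of 22 mm thickness and 199 mm height run between adjacent posts with their undersides at z = 235 mm, their outer faces flush with the outside of the frame (the two x-running rails run between the posts' inner faces; the two y-running rails run between the posts' inner faces). 16 slats, each 83 mm wide (x) and 18 mm thick, lie across the top of the two x-running rails, running the full 1508 mm width of the frame in y; along x they sit between the end posts with a 25 mm gap after the −x posts and between neighbouring slats, leaving 36 mm before the +x posts.


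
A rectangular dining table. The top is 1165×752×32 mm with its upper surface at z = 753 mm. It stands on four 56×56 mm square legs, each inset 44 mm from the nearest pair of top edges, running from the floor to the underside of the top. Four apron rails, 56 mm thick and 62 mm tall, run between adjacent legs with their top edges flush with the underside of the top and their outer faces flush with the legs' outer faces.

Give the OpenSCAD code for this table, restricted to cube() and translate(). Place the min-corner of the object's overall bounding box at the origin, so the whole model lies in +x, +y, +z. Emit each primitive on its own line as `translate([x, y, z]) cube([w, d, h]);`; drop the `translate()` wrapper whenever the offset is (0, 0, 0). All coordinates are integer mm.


translate([0, 0, 721]) cube([1165, 752, 32]);
translate([44, 44, 0]) cube([56, 56, 721]);
translate([1065, 44, 0]) cube([56, 56, 721]);
translate([44, 652, 0]) cube([56, 56, 721]);
translate([1065, 652, 0]) cube([56, 56, 721]);
translate([100, 44, 659]) cube([965, 56, 62]);
translate([100, 652, 659]) cube([965, 56, 62]);
translate([44, 100, 659]) cube([56, 552, 62]);
translate([1065, 100, 659]) cube([56, 552, 62]);


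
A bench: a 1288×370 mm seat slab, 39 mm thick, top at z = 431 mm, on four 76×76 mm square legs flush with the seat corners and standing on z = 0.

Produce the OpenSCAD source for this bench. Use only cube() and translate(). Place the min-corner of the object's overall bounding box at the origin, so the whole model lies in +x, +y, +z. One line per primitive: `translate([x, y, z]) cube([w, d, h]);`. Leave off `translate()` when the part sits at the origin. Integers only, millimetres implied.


translate([0, 0, 392]) cube([1288, 370, 39]);
cube([76, 76, 392]);
translate([0, 294, 0]) cube([76, 76, 392]);
translate([1212, 0, 0]) cube([76, 76, 392]);
translate([1212, 294, 0]) cube([76, 76, 392]);


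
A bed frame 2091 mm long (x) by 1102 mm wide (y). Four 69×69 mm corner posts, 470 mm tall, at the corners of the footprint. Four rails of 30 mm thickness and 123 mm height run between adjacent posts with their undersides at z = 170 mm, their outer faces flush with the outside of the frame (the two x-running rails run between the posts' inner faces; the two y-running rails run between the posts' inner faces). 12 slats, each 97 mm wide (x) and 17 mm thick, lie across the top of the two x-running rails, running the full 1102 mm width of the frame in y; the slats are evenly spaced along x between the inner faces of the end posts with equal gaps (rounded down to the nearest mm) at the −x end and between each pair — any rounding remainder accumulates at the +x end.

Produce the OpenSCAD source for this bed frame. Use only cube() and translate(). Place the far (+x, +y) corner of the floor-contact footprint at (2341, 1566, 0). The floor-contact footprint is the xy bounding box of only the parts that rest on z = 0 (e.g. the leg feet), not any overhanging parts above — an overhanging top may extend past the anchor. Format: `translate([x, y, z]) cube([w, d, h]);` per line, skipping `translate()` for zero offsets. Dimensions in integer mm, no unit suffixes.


translate([250, 464, 0]) cube([69, 69, 470]);
translate([250, 1497, 0]) cube([69, 69, 470]);
translate([2272, 464, 0]) cube([69, 69, 470]);
translate([2272, 1497, 0]) cube([69, 69, 470]);
translate([319, 464, 170]) cube([1953, 30, 123]);
translate([319, 1536, 170]) cube([1953, 30, 123]);
translate([250, 533, 170]) cube([30, 964, 123]);
translate([2311, 533, 170]) cube([30, 964, 123]);
translate([379, 464, 293]) cube([97, 1102, 17]);
translate([536, 464, 293]) cube([97, 1102, 17]);
translate([693, 464, 293]) cube([97, 1102, 17]);
translate([850, 464, 293]) cube([97, 1102, 17]);
translate([1007, 464, 293]) cube([97, 1102, 17]);
translate([1164, 464, 293]) cube([97, 1102, 17]);
translate([1321, 464, 293]) cube([97, 1102, 17]);
translate([1478, 464, 293]) cube([97, 1102, 17]);
translate([1635, 464, 293]) cube([97, 1102, 17]);
translate([1792, 464, 293]) cube([97, 1102, 17]);
translate([1949, 464, 293]) cube([97, 1102, 17]);
translate([2106, 464, 293]) cube([97, 1102, 17]);


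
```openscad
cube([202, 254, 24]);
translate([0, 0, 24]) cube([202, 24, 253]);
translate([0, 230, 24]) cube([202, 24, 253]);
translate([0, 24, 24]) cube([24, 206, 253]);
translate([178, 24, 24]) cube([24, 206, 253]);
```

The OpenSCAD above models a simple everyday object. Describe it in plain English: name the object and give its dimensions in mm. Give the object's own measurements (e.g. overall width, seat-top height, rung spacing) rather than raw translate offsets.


An open-topped rectangular box: outside dimensions 202×254×277 mm, with a uniform wall and base thickness of 24 mm. The base is a full 202×254 slab on the floor; four walls sit on top of the base. The front and back walls (the −y and +y sides) span the full width; the two side walls fit between them.


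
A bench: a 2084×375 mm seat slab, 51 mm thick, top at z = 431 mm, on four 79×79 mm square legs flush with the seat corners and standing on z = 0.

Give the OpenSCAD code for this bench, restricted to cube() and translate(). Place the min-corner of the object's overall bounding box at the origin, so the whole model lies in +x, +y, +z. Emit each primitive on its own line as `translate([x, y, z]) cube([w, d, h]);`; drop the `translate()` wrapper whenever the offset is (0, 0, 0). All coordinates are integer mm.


// leg_h = 431 − 51 = 380
translate([0, 0, 380]) cube([2084, 375, 51]);
cube([79, 79, 380]);
translate([0, 296, 0]) cube([79, 79, 380]);
translate([2005, 0, 0]) cube([79, 79, 380]);
translate([2005, 296, 0]) cube([79, 79, 380]);


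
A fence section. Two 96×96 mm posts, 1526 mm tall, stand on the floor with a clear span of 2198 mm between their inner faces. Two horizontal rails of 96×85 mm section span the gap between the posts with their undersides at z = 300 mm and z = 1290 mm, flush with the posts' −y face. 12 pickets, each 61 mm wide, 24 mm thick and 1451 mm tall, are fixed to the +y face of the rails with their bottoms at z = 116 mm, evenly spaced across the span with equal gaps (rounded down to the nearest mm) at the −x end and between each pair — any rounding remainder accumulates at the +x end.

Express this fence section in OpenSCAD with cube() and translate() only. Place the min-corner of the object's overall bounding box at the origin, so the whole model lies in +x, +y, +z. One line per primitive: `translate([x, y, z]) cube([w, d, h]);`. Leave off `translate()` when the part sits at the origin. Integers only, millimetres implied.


cube([96, 96, 1526]);
translate([2294, 0, 0]) cube([96, 96, 1526]);
translate([96, 0, 300]) cube([2198, 96, 85]);
translate([96, 0, 1290]) cube([2198, 96, 85]);
translate([208, 96, 116]) cube([61, 24, 1451]);
translate([381, 96, 116]) cube([61, 24, 1451]);
translate([554, 96, 116]) cube([61, 24, 1451]);
translate([727, 96, 116]) cube([61, 24, 1451]);
translate([900, 96, 116]) cube([61, 24, 1451]);
translate([1073, 96, 116]) cube([61, 24, 1451]);
translate([1246, 96, 116]) cube([61, 24, 1451]);
translate([1419, 96, 116]) cube([61, 24, 1451]);
translate([1592, 96, 116]) cube([61, 24, 1451]);
translate([1765, 96, 116]) cube([61, 24, 1451]);
translate([1938, 96, 116]) cube([61, 24, 1451]);
translate([2111, 96, 116]) cube([61, 24, 1451]);


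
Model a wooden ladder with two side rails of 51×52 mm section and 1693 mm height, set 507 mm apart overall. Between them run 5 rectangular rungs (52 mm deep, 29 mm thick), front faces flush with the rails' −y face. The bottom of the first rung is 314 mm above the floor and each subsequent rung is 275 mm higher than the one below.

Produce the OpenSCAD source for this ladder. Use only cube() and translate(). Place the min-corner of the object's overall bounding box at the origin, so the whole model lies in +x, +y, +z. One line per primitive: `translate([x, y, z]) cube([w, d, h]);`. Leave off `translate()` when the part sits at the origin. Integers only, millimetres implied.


cube([51, 52, 1693]);
translate([456, 0, 0]) cube([51, 52, 1693]);
translate([51, 0, 314]) cube([405, 52, 29]);
translate([51, 0, 589]) cube([405, 52, 29]);
translate([51, 0, 864]) cube([405, 52, 29]);
translate([51, 0, 1139]) cube([405, 52, 29]);
translate([51, 0, 1414]) cube([405, 52, 29]);


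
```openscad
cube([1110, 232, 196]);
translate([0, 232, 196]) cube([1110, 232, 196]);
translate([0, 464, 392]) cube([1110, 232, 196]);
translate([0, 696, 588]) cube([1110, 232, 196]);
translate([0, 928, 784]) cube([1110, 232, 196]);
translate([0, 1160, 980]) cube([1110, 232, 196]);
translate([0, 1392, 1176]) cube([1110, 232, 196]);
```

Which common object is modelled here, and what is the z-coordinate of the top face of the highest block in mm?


A staircase. The total rise is 1372 mm.

7 identical blocks, each offset up and back from the previous — a staircase. Each step is 196 mm tall and there are 7 of them, so the total rise is 7 × 196 = 1372 mm.


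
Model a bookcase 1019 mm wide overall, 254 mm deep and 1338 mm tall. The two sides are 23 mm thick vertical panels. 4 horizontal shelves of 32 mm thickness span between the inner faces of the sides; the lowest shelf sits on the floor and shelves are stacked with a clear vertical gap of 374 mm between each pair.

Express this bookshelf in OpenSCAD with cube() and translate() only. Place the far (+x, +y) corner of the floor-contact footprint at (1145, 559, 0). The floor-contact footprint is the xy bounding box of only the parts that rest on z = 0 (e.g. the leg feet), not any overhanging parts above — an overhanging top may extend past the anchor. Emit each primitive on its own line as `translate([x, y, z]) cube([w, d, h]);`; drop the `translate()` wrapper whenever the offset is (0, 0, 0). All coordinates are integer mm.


translate([126, 305, 0]) cube([23, 254, 1338]);
translate([1122, 305, 0]) cube([23, 254, 1338]);
translate([149, 305, 0]) cube([973, 254, 32]);
translate([149, 305, 406]) cube([973, 254, 32]);
translate([149, 305, 812]) cube([973, 254, 32]);
translate([149, 305, 1218]) cube([973, 254, 32]);


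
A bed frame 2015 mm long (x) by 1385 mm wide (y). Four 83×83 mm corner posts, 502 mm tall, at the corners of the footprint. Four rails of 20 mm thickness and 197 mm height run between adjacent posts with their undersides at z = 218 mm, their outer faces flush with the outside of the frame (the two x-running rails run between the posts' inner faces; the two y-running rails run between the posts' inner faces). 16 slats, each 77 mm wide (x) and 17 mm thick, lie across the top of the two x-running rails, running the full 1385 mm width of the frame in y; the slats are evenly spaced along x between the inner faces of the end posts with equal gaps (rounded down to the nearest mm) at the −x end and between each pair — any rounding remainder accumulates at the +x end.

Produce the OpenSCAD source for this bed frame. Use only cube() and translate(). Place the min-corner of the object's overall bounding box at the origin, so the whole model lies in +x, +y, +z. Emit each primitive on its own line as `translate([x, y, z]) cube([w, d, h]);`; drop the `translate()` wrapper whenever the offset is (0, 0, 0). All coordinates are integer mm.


cube([83, 83, 502]);
translate([0, 1302, 0]) cube([83, 83, 502]);
translate([1932, 0, 0]) cube([83, 83, 502]);
translate([1932, 1302, 0]) cube([83, 83, 502]);
translate([83, 0, 218]) cube([1849, 20, 197]);
translate([83, 1365, 218]) cube([1849, 20, 197]);
translate([0, 83, 218]) cube([20, 1219, 197]);
translate([1995, 83, 218]) cube([20, 1219, 197]);
translate([119, 0, 415]) cube([77, 1385, 17]);
translate([232, 0, 415]) cube([77, 1385, 17]);
translate([345, 0, 415]) cube([77, 1385, 17]);
translate([458, 0, 415]) cube([77, 1385, 17]);
translate([571, 0, 415]) cube([77, 1385, 17]);
translate([684, 0, 415]) cube([77, 1385, 17]);
translate([797, 0, 415]) cube([77, 1385, 17]);
translate([910, 0, 415]) cube([77, 1385, 17]);
translate([1023, 0, 415]) cube([77, 1385, 17]);
translate([1136, 0, 415]) cube([77, 1385, 17]);
translate([1249, 0, 415]) cube([77, 1385, 17]);
translate([1362, 0, 415]) cube([77, 1385, 17]);
translate([1475, 0, 415]) cube([77, 1385, 17]);
translate([1588, 0, 415]) cube([77, 1385, 17]);
translate([1701, 0, 415]) cube([77, 1385, 17]);
translate([1814, 0, 415]) cube([77, 1385, 17]);


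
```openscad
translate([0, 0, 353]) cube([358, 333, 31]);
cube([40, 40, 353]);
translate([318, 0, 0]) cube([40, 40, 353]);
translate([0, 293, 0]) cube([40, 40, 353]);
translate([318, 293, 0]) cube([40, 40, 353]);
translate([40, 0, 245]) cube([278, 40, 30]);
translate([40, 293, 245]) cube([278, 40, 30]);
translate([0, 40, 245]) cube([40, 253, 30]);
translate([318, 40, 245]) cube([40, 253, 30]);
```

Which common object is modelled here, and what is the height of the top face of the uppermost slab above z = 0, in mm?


A stool. The seat height is 384 mm.

A 358×333×31 slab at z = 353 on four corner posts — a stool. The seat top is 353 + 31 = 384 mm.


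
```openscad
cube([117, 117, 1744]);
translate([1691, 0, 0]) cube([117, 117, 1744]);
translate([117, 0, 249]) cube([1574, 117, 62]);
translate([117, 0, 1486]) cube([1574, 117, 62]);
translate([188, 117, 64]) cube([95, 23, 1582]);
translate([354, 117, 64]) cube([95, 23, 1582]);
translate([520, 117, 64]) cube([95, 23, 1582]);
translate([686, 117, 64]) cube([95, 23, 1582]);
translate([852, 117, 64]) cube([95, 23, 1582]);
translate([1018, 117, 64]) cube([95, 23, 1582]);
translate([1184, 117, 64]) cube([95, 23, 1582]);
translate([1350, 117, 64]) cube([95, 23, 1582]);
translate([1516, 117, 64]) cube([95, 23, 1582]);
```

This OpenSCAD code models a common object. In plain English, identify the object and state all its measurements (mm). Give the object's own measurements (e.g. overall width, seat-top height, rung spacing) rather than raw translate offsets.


A fence section. Two 117×117 mm posts, 1744 mm tall, stand on the floor with a clear span of 1574 mm between their inner faces. Two horizontal rails of 117×62 mm section span the gap between the posts with their undersides at z = 249 mm and z = 1486 mm, flush with the posts' −y face. 9 pickets, each 95 mm wide, 23 mm thick and 1582 mm tall, are fixed to the +y face of the rails with their bottoms at z = 64 mm, spaced across the span with a 71 mm gap after the −x post and between neighbouring pickets, with 80 mm left before the +x post.


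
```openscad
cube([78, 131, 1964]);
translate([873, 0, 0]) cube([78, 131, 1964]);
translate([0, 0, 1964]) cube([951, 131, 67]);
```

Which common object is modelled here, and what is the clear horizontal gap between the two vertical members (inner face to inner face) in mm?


A door frame. The clear opening width is 795 mm.

Two 1964 mm tall posts with a header on top — a door frame. The left jamb is 78 mm wide at x = 0; the right jamb starts at x = 873. The clear opening is 873 − 78 = 795 mm.


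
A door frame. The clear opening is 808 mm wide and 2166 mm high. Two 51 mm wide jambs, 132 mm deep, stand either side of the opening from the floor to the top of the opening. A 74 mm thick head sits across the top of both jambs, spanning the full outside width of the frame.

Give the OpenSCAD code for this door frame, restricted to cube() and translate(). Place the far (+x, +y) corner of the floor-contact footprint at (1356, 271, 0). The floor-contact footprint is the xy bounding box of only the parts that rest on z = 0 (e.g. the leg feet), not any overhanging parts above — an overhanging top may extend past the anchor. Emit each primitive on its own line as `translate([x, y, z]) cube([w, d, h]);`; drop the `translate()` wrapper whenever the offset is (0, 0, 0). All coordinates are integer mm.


translate([446, 139, 0]) cube([51, 132, 2166]);
translate([1305, 139, 0]) cube([51, 132, 2166]);
translate([446, 139, 2166]) cube([910, 132, 74]);


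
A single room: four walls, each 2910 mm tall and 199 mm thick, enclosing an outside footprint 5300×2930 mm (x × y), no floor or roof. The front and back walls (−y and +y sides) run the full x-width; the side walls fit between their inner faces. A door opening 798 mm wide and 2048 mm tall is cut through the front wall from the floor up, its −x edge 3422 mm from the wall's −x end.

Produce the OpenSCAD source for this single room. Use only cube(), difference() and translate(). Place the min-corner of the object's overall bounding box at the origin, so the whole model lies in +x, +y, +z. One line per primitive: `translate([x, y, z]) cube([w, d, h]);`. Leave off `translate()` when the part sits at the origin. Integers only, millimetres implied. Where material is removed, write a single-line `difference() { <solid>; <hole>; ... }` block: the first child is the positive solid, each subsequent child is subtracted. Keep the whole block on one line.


difference() { cube([5300, 199, 2910]); translate([3422, 0, 0]) cube([798, 199, 2048]); }
translate([0, 2731, 0]) cube([5300, 199, 2910]);
translate([0, 199, 0]) cube([199, 2532, 2910]);
translate([5101, 199, 0]) cube([199, 2532, 2910]);


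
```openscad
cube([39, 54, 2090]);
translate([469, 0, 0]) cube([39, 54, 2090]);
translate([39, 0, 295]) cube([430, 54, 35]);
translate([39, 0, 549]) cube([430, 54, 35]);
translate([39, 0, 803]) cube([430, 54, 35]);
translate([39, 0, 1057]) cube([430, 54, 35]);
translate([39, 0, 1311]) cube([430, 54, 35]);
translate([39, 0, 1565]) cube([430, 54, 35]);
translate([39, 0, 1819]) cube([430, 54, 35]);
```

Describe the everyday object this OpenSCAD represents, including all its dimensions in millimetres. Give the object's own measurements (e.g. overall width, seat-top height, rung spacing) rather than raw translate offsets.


A straight ladder. Two 39×54 mm vertical rails, 2090 mm tall, stand 508 mm apart (outside-to-outside) with their front faces coplanar on the −y side. 7 rungs, each 54 mm deep and 35 mm tall, span between the inner faces of the rails, front faces flush with the rails. The lowest rung's underside is at z = 295 mm and rungs are spaced 254 mm apart (underside to underside).


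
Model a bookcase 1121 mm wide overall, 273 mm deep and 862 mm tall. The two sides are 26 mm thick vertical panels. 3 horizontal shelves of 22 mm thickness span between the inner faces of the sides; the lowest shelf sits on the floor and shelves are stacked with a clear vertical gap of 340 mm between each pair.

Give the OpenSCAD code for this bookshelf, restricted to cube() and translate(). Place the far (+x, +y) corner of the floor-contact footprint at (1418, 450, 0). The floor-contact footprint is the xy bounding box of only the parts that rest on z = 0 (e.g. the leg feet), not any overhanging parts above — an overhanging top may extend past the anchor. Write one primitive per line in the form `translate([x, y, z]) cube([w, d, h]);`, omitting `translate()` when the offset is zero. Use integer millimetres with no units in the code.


translate([297, 177, 0]) cube([26, 273, 862]);
translate([1392, 177, 0]) cube([26, 273, 862]);
translate([323, 177, 0]) cube([1069, 273, 22]);
translate([323, 177, 362]) cube([1069, 273, 22]);
translate([323, 177, 724]) cube([1069, 273, 22]);


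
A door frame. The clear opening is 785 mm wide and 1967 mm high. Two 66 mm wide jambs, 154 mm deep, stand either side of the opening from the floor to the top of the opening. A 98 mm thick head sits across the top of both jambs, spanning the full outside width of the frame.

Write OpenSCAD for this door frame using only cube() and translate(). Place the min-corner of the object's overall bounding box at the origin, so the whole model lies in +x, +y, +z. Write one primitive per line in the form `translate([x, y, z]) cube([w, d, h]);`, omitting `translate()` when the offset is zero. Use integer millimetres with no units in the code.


cube([66, 154, 1967]);
translate([851, 0, 0]) cube([66, 154, 1967]);
translate([0, 0, 1967]) cube([917, 154, 98]);


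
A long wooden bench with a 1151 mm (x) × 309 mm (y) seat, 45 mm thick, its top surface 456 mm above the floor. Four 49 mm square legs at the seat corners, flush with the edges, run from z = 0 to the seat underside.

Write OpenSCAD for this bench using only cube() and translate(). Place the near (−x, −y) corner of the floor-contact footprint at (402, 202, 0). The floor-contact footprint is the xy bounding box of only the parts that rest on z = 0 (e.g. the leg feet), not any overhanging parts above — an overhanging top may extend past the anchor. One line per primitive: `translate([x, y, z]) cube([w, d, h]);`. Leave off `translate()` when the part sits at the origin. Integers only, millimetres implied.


translate([402, 202, 411]) cube([1151, 309, 45]);
translate([402, 202, 0]) cube([49, 49, 411]);
translate([402, 462, 0]) cube([49, 49, 411]);
translate([1504, 202, 0]) cube([49, 49, 411]);
translate([1504, 462, 0]) cube([49, 49, 411]);


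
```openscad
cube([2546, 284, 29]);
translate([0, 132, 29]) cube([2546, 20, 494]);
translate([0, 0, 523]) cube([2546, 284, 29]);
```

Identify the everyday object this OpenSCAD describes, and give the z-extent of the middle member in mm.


An I-beam. The web height is 494 mm.

Two wide flanges with a thin centred web — an I-beam. Overall 552 mm minus two 29 mm flanges gives a web of 552 − 2·29 = 494 mm.


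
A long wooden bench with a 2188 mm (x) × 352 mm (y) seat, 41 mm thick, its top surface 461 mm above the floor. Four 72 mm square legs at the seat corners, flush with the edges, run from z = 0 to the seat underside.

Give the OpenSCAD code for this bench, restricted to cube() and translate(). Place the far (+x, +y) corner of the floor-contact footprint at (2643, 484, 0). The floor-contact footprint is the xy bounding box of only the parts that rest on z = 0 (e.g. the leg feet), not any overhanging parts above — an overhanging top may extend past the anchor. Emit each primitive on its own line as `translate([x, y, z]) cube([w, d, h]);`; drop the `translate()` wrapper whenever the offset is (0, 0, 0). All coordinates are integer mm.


translate([455, 132, 420]) cube([2188, 352, 41]);
translate([455, 132, 0]) cube([72, 72, 420]);
translate([455, 412, 0]) cube([72, 72, 420]);
translate([2571, 132, 0]) cube([72, 72, 420]);
translate([2571, 412, 0]) cube([72, 72, 420]);


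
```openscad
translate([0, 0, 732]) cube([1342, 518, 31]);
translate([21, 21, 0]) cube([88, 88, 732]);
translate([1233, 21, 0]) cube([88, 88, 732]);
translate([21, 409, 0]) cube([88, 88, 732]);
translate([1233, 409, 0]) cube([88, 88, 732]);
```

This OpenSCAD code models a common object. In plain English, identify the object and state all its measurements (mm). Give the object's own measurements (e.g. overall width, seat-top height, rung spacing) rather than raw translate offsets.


A table: top 1342 mm (x) × 518 mm (y), 31 mm thick, upper face at z = 763 mm, on four 88×88 mm square legs, each inset 21 mm from the nearest pair of top edges from z = 0 to the bottom of the top.


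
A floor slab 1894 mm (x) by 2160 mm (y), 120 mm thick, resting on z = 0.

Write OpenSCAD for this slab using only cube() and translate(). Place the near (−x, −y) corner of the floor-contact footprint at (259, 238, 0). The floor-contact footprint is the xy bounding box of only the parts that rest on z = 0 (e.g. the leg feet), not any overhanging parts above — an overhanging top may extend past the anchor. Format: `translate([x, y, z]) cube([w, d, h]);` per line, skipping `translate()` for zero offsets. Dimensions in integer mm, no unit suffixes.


translate([259, 238, 0]) cube([1894, 2160, 120]);


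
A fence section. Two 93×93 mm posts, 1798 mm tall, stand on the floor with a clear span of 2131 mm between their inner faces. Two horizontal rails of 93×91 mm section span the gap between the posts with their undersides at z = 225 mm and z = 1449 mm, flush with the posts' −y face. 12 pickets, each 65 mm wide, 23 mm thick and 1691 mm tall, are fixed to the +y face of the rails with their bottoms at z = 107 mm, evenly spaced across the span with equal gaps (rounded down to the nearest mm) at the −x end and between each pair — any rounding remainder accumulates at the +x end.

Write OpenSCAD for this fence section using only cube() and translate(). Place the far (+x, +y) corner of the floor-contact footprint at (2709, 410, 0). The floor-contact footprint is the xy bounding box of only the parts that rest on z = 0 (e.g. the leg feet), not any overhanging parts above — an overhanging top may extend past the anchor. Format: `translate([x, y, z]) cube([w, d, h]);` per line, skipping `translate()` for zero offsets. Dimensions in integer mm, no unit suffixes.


translate([392, 317, 0]) cube([93, 93, 1798]);
translate([2616, 317, 0]) cube([93, 93, 1798]);
translate([485, 317, 225]) cube([2131, 93, 91]);
translate([485, 317, 1449]) cube([2131, 93, 91]);
translate([588, 410, 107]) cube([65, 23, 1691]);
translate([756, 410, 107]) cube([65, 23, 1691]);
translate([924, 410, 107]) cube([65, 23, 1691]);
translate([1092, 410, 107]) cube([65, 23, 1691]);
translate([1260, 410, 107]) cube([65, 23, 1691]);
translate([1428, 410, 107]) cube([65, 23, 1691]);
translate([1596, 410, 107]) cube([65, 23, 1691]);
translate([1764, 410, 107]) cube([65, 23, 1691]);
translate([1932, 410, 107]) cube([65, 23, 1691]);
translate([2100, 410, 107]) cube([65, 23, 1691]);
translate([2268, 410, 107]) cube([65, 23, 1691]);
translate([2436, 410, 107]) cube([65, 23, 1691]);


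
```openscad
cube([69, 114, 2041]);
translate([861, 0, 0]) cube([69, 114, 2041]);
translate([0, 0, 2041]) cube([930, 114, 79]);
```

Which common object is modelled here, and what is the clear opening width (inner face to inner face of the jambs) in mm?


A door frame. The clear opening width is 792 mm.

Two 2041 mm tall posts with a header on top — a door frame. The left jamb is 69 mm wide at x = 0; the right jamb starts at x = 861. The clear opening is 861 − 69 = 792 mm.


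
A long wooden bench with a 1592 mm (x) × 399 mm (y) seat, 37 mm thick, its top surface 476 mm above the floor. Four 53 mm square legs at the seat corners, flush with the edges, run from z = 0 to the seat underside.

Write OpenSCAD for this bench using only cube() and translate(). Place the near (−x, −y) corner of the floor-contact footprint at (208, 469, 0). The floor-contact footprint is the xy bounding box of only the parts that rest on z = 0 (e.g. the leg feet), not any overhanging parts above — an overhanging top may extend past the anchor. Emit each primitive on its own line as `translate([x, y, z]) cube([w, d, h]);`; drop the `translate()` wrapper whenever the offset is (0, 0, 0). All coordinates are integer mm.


translate([208, 469, 439]) cube([1592, 399, 37]);
translate([208, 469, 0]) cube([53, 53, 439]);
translate([208, 815, 0]) cube([53, 53, 439]);
translate([1747, 469, 0]) cube([53, 53, 439]);
translate([1747, 815, 0]) cube([53, 53, 439]);


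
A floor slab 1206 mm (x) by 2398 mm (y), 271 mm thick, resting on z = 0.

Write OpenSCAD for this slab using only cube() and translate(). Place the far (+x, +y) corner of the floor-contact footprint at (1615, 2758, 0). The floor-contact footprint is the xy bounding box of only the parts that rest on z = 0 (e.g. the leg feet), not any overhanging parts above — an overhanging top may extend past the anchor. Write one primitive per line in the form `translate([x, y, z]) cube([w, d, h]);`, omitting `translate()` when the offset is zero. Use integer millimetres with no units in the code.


translate([409, 360, 0]) cube([1206, 2398, 271]);


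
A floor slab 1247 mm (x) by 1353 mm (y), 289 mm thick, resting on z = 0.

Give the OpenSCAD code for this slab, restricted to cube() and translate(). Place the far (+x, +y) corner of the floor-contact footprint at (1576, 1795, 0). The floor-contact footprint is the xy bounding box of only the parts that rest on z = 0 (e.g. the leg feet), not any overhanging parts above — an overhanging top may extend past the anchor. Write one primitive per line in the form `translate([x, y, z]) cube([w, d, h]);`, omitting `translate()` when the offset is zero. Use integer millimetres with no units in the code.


translate([329, 442, 0]) cube([1247, 1353, 289]);


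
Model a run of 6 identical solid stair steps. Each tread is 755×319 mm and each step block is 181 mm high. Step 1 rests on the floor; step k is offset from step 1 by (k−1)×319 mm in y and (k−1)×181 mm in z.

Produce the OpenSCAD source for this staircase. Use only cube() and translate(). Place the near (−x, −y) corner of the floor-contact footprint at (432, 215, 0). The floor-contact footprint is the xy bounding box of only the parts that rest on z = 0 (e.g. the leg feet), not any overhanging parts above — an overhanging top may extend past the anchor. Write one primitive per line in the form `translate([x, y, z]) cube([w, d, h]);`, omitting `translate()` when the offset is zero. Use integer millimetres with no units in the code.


translate([432, 215, 0]) cube([755, 319, 181]);
translate([432, 534, 181]) cube([755, 319, 181]);
translate([432, 853, 362]) cube([755, 319, 181]);
translate([432, 1172, 543]) cube([755, 319, 181]);
translate([432, 1491, 724]) cube([755, 319, 181]);
translate([432, 1810, 905]) cube([755, 319, 181]);


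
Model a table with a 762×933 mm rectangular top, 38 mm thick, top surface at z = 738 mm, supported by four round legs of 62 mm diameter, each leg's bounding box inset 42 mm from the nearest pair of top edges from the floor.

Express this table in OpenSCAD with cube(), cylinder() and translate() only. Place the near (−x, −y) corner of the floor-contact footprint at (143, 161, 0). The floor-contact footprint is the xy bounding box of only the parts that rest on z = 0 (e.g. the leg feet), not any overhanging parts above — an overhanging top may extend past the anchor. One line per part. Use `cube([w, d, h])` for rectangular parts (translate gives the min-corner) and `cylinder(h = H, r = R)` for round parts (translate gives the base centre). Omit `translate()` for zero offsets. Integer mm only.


translate([101, 119, 700]) cube([762, 933, 38]);
translate([174, 192, 0]) cylinder(h = 700, r = 31);
translate([790, 192, 0]) cylinder(h = 700, r = 31);
translate([174, 979, 0]) cylinder(h = 700, r = 31);
translate([790, 979, 0]) cylinder(h = 700, r = 31);


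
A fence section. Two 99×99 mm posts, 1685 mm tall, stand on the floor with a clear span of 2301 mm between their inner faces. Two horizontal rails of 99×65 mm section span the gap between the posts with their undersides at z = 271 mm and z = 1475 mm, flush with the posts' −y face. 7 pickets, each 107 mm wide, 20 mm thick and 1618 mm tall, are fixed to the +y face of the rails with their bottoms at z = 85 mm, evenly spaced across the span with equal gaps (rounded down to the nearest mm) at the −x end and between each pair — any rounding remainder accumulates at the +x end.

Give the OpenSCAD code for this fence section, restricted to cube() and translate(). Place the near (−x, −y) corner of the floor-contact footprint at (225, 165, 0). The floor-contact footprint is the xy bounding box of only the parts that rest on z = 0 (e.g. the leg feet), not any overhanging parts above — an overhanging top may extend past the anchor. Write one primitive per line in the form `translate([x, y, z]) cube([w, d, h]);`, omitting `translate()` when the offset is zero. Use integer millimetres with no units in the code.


translate([225, 165, 0]) cube([99, 99, 1685]);
translate([2625, 165, 0]) cube([99, 99, 1685]);
translate([324, 165, 271]) cube([2301, 99, 65]);
translate([324, 165, 1475]) cube([2301, 99, 65]);
translate([518, 264, 85]) cube([107, 20, 1618]);
translate([819, 264, 85]) cube([107, 20, 1618]);
translate([1120, 264, 85]) cube([107, 20, 1618]);
translate([1421, 264, 85]) cube([107, 20, 1618]);
translate([1722, 264, 85]) cube([107, 20, 1618]);
translate([2023, 264, 85]) cube([107, 20, 1618]);
translate([2324, 264, 85]) cube([107, 20, 1618]);


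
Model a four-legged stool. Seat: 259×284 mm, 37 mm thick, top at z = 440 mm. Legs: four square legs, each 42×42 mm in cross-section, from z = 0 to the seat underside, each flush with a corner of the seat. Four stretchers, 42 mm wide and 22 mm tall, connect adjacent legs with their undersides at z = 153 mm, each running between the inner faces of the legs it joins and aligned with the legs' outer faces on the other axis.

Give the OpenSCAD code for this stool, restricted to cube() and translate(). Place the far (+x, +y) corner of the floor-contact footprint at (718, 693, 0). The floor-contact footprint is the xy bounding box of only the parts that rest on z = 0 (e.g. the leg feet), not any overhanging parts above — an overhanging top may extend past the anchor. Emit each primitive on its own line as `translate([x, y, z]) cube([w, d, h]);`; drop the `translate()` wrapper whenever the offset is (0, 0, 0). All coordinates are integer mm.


// leg_h = 440 - 37 = 403
// stretcher span = 259 - 2*42 = 175
translate([459, 409, 403]) cube([259, 284, 37]);
translate([459, 409, 0]) cube([42, 42, 403]);
translate([676, 409, 0]) cube([42, 42, 403]);
translate([459, 651, 0]) cube([42, 42, 403]);
translate([676, 651, 0]) cube([42, 42, 403]);
translate([501, 409, 153]) cube([175, 42, 22]);
translate([501, 651, 153]) cube([175, 42, 22]);
translate([459, 451, 153]) cube([42, 200, 22]);
translate([676, 451, 153]) cube([42, 200, 22]);


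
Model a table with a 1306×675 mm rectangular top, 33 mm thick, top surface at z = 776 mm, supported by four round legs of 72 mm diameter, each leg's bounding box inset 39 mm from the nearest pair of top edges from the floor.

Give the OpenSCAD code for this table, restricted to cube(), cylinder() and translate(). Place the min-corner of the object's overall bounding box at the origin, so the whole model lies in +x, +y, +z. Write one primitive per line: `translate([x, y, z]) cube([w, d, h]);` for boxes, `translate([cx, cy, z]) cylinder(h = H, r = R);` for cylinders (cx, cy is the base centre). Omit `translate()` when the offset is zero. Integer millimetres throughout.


// leg_h = 776 - 33 = 743
translate([0, 0, 743]) cube([1306, 675, 33]);
translate([75, 75, 0]) cylinder(h = 743, r = 36);
translate([1231, 75, 0]) cylinder(h = 743, r = 36);
translate([75, 600, 0]) cylinder(h = 743, r = 36);
translate([1231, 600, 0]) cylinder(h = 743, r = 36);
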